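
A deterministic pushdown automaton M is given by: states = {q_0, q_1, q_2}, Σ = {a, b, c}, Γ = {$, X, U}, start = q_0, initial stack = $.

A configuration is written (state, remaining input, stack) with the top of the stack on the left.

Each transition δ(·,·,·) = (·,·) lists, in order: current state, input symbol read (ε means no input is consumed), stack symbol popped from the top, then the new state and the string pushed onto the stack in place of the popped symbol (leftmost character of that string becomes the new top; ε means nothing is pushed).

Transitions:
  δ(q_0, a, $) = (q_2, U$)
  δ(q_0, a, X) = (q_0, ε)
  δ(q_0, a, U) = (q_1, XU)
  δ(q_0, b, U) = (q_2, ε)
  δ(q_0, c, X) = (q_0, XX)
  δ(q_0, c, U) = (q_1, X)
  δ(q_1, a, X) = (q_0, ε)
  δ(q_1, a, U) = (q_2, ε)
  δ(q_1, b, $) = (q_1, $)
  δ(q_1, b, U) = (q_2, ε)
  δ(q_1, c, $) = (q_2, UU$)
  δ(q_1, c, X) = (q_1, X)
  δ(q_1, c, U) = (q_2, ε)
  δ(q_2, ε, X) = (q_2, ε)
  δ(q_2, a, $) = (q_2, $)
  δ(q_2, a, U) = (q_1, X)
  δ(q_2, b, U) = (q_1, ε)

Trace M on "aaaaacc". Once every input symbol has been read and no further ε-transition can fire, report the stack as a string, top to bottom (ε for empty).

(q_0, aaaaacc, $) ⊢ (q_2, aaaacc, U$) ⊢ (q_1, aaacc, X$) ⊢ (q_0, aacc, $) ⊢ (q_2, acc, U$) ⊢ (q_1, cc, X$) ⊢ (q_1, c, X$) ⊢ (q_1, ε, X$)
All input consumed in state q_1 with stack X$.

X$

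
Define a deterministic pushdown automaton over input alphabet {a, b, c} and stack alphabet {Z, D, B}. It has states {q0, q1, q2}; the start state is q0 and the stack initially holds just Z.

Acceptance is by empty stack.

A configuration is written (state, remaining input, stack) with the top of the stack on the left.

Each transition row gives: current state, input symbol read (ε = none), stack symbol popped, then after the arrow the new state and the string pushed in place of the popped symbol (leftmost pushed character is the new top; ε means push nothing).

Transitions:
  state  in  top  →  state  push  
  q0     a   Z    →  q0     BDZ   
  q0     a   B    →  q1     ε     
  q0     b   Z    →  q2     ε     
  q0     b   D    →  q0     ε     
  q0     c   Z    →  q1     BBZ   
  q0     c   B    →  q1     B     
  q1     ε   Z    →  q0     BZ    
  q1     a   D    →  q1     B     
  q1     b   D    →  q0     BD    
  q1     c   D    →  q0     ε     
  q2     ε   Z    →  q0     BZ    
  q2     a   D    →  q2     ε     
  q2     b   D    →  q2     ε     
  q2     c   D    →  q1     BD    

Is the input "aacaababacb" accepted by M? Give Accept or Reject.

Accept

(q0, aacaababacb, Z)
  read a, top Z: go to q0, push BDZ → (q0, acaababacb, BDZ)
  read a, top B: go to q1, push ε → (q1, caababacb, DZ)
  read c, top D: go to q0, push ε → (q0, aababacb, Z)
  read a, top Z: go to q0, push BDZ → (q0, ababacb, BDZ)
  read a, top B: go to q1, push ε → (q1, babacb, DZ)
  read b, top D: go to q0, push BD → (q0, abacb, BDZ)
  read a, top B: go to q1, push ε → (q1, bacb, DZ)
  read b, top D: go to q0, push BD → (q0, acb, BDZ)
  read a, top B: go to q1, push ε → (q1, cb, DZ)
  read c, top D: go to q0, push ε → (q0, b, Z)
  read b, top Z: go to q2, push ε → (q2, ε, ε)
All input consumed and the stack is empty.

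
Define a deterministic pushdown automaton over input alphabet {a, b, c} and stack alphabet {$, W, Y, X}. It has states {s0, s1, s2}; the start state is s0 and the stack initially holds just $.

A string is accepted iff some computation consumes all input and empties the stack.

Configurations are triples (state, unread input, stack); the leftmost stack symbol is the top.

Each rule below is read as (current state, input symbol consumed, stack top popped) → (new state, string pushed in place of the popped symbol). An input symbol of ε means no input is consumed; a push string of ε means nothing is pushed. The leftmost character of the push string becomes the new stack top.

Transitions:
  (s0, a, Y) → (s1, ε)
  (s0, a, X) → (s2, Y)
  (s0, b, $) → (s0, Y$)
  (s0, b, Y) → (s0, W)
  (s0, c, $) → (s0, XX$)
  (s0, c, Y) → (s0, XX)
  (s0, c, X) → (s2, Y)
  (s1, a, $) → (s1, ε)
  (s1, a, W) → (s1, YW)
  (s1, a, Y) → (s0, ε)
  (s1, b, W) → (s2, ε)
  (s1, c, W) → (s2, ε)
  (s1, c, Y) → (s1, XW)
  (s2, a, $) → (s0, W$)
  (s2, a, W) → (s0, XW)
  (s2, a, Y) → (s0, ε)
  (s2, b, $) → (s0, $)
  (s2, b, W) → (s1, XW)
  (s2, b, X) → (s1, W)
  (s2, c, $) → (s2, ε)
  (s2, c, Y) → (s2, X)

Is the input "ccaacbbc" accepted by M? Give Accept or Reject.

Accept

(s0, ccaacbbc, $) ⊢ (s0, caacbbc, XX$) ⊢ (s2, aacbbc, YX$) ⊢ (s0, acbbc, X$) ⊢ (s2, cbbc, Y$) ⊢ (s2, bbc, X$) ⊢ (s1, bc, W$) ⊢ (s2, c, $) ⊢ (s2, ε, ε)
All input consumed and the stack is empty.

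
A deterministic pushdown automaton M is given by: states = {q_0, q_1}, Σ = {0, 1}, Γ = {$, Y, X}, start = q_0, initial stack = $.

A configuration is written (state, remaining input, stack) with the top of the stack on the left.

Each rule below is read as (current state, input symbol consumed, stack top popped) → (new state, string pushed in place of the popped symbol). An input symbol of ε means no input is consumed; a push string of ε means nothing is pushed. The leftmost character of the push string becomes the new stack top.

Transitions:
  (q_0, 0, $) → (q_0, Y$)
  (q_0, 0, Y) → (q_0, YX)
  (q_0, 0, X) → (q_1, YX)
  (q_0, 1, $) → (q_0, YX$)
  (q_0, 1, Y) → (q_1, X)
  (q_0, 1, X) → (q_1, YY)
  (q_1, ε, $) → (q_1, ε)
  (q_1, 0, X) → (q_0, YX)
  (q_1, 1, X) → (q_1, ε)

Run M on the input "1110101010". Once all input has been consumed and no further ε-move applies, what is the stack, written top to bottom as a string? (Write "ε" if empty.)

(q_0, 1110101010, $)
  read 1, top $: go to q_0, push YX$ → (q_0, 110101010, YX$)
  read 1, top Y: go to q_1, push X → (q_1, 10101010, XX$)
  read 1, top X: go to q_1, push ε → (q_1, 0101010, X$)
  read 0, top X: go to q_0, push YX → (q_0, 101010, YX$)
  read 1, top Y: go to q_1, push X → (q_1, 01010, XX$)
  read 0, top X: go to q_0, push YX → (q_0, 1010, YXX$)
  read 1, top Y: go to q_1, push X → (q_1, 010, XXX$)
  read 0, top X: go to q_0, push YX → (q_0, 10, YXXX$)
  read 1, top Y: go to q_1, push X → (q_1, 0, XXXX$)
  read 0, top X: go to q_0, push YX → (q_0, ε, YXXXX$)
All input consumed in state q_0 with stack YXXXX$.

YXXXX$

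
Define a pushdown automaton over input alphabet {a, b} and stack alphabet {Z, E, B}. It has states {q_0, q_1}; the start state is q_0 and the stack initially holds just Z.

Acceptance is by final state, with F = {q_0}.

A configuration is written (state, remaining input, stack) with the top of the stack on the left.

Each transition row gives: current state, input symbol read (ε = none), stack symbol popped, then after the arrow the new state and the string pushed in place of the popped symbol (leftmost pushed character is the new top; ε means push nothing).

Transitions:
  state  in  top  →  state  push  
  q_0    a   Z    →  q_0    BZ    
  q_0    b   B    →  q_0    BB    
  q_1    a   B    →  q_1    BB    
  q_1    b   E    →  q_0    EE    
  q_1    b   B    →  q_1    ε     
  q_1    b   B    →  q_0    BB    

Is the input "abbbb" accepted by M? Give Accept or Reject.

Accept

One accepting computation: (q_0, abbbb, Z) ⊢ (q_0, bbbb, BZ) ⊢ (q_0, bbb, BBZ) ⊢ (q_0, bb, BBBZ) ⊢ (q_0, b, BBBBZ) ⊢ (q_0, ε, BBBBBZ)
All input consumed and state q_0 ∈ F.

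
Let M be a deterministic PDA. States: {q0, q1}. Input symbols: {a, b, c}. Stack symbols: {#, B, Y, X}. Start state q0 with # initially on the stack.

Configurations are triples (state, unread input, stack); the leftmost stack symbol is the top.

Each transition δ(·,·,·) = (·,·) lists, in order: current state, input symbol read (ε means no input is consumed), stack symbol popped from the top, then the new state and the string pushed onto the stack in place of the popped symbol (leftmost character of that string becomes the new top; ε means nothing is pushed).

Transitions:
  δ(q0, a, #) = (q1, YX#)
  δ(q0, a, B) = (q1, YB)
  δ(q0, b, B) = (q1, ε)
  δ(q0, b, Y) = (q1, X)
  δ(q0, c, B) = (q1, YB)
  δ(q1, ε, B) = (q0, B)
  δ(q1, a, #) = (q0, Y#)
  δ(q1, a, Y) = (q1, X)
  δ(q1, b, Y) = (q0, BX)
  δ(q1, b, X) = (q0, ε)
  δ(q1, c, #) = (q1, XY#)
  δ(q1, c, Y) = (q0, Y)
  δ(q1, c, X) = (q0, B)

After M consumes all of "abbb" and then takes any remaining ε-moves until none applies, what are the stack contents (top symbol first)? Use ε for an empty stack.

X#

(q0, abbb, #)
  read a, top #: go to q1, push YX# → (q1, bbb, YX#)
  read b, top Y: go to q0, push BX → (q0, bb, BXX#)
  read b, top B: go to q1, push ε → (q1, b, XX#)
  read b, top X: go to q0, push ε → (q0, ε, X#)
All input consumed in state q0 with stack X#.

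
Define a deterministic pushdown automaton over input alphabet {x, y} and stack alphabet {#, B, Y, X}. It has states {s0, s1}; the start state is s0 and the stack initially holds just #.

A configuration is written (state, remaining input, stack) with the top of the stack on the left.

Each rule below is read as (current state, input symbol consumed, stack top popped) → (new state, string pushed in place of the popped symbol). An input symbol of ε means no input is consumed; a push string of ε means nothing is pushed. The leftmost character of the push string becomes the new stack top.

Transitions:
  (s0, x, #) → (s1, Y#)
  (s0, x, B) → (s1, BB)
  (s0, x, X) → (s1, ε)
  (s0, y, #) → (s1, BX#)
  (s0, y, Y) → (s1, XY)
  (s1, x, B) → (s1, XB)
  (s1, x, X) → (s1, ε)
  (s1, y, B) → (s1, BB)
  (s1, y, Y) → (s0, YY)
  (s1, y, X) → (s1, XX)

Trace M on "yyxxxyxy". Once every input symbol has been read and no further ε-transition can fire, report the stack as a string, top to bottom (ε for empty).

(s0, yyxxxyxy, #)
  read y, top #: go to s1, push BX# → (s1, yxxxyxy, BX#)
  read y, top B: go to s1, push BB → (s1, xxxyxy, BBX#)
  read x, top B: go to s1, push XB → (s1, xxyxy, XBBX#)
  read x, top X: go to s1, push ε → (s1, xyxy, BBX#)
  read x, top B: go to s1, push XB → (s1, yxy, XBBX#)
  read y, top X: go to s1, push XX → (s1, xy, XXBBX#)
  read x, top X: go to s1, push ε → (s1, y, XBBX#)
  read y, top X: go to s1, push XX → (s1, ε, XXBBX#)
All input consumed in state s1 with stack XXBBX#.

XXBBX#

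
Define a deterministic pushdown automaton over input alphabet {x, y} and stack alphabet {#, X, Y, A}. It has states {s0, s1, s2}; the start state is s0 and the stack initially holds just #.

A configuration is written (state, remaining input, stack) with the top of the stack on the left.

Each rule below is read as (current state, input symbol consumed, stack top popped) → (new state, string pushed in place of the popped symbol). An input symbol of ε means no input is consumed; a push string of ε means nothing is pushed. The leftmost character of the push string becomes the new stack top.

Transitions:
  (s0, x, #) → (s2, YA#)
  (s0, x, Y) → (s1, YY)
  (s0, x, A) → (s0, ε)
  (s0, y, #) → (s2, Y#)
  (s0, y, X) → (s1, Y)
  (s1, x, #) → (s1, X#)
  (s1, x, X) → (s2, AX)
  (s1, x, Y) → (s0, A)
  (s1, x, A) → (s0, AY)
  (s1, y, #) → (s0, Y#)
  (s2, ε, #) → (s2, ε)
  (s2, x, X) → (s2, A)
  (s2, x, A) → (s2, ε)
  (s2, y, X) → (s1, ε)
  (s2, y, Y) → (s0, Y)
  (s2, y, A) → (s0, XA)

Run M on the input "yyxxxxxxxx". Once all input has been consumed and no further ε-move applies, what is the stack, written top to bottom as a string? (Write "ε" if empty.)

(s0, yyxxxxxxxx, #)
  read y, top #: go to s2, push Y# → (s2, yxxxxxxxx, Y#)
  read y, top Y: go to s0, push Y → (s0, xxxxxxxx, Y#)
  read x, top Y: go to s1, push YY → (s1, xxxxxxx, YY#)
  read x, top Y: go to s0, push A → (s0, xxxxxx, AY#)
  read x, top A: go to s0, push ε → (s0, xxxxx, Y#)
  read x, top Y: go to s1, push YY → (s1, xxxx, YY#)
  read x, top Y: go to s0, push A → (s0, xxx, AY#)
  read x, top A: go to s0, push ε → (s0, xx, Y#)
  read x, top Y: go to s1, push YY → (s1, x, YY#)
  read x, top Y: go to s0, push A → (s0, ε, AY#)
All input consumed in state s0 with stack AY#.

AY#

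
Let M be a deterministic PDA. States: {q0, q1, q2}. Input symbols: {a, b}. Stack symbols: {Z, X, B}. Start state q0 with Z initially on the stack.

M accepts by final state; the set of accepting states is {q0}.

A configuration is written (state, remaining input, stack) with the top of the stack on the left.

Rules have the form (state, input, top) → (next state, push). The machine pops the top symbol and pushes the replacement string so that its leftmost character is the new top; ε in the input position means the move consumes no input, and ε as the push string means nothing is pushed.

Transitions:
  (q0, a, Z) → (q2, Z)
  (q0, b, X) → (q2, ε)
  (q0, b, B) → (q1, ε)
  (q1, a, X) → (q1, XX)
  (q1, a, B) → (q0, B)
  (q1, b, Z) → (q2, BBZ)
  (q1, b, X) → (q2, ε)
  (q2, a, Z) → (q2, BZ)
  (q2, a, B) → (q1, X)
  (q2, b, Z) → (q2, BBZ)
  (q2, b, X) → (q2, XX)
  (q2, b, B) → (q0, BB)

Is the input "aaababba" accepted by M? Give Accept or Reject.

Accept

(q0, aaababba, Z)
  read a, top Z: go to q2, push Z → (q2, aababba, Z)
  read a, top Z: go to q2, push BZ → (q2, ababba, BZ)
  read a, top B: go to q1, push X → (q1, babba, XZ)
  read b, top X: go to q2, push ε → (q2, abba, Z)
  read a, top Z: go to q2, push BZ → (q2, bba, BZ)
  read b, top B: go to q0, push BB → (q0, ba, BBZ)
  read b, top B: go to q1, push ε → (q1, a, BZ)
  read a, top B: go to q0, push B → (q0, ε, BZ)
All input consumed; state q0 ∈ F.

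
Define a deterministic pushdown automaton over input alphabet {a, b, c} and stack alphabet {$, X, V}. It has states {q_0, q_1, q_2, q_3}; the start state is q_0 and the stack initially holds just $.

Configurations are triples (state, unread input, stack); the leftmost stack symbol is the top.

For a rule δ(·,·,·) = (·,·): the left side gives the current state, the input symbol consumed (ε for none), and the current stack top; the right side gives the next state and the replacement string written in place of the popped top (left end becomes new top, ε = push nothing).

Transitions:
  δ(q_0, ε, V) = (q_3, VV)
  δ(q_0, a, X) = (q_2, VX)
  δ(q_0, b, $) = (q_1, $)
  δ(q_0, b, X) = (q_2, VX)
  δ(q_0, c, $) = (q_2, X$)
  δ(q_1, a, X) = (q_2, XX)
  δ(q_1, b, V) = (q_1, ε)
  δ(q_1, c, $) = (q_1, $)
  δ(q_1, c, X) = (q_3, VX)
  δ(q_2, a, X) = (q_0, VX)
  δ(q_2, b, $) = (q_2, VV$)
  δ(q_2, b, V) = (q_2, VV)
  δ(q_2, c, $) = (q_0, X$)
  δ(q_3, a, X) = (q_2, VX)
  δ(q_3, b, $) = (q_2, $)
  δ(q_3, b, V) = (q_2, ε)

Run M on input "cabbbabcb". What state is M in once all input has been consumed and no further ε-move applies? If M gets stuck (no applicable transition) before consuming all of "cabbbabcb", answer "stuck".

stuck

(q_0, cabbbabcb, $)
  read c, top $: go to q_2, push X$ → (q_2, abbbabcb, X$)
  read a, top X: go to q_0, push VX → (q_0, bbbabcb, VX$)
  ε-move, top V: go to q_3, push VV → (q_3, bbbabcb, VVX$)
  read b, top V: go to q_2, push ε → (q_2, bbabcb, VX$)
  read b, top V: go to q_2, push VV → (q_2, babcb, VVX$)
  read b, top V: go to q_2, push VV → (q_2, abcb, VVVX$)
No transition for (q_2, a, top V); M blocks with input abcb remaining.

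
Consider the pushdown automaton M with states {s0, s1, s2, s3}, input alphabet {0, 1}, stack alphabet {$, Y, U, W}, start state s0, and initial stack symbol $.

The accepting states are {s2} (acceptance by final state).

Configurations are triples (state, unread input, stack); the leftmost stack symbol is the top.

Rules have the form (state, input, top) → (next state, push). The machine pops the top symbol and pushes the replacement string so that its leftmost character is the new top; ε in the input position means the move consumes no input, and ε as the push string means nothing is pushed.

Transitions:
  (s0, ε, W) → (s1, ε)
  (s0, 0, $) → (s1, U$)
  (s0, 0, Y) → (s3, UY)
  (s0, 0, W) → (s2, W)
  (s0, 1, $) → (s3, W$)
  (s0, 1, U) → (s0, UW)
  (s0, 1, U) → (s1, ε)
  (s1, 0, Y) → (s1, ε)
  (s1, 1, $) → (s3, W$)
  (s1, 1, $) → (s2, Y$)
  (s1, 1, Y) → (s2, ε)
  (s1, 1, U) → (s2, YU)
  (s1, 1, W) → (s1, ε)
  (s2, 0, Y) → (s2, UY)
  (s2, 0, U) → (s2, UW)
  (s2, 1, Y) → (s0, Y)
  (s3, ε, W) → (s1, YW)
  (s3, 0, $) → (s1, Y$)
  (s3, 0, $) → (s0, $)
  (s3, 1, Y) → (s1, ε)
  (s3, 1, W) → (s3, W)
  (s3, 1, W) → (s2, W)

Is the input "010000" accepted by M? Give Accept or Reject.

Accept

One accepting computation: (s0, 010000, $) ⊢ (s1, 10000, U$) ⊢ (s2, 0000, YU$) ⊢ (s2, 000, UYU$) ⊢ (s2, 00, UWYU$) ⊢ (s2, 0, UWWYU$) ⊢ (s2, ε, UWWWYU$)
All input consumed and state s2 ∈ F.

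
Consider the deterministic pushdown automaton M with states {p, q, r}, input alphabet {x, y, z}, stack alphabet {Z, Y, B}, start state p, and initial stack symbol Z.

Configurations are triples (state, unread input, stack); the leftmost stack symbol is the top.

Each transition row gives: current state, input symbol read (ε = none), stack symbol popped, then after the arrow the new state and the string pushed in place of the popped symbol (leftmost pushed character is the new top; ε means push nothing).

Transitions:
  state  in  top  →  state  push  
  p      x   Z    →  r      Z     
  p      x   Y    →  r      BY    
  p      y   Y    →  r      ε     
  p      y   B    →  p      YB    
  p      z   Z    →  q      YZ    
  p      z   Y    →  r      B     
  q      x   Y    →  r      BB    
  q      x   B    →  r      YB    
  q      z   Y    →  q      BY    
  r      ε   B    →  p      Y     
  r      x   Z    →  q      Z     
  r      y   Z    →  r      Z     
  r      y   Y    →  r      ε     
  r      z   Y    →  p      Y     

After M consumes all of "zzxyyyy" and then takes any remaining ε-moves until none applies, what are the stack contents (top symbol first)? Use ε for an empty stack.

(p, zzxyyyy, Z)
  read z, top Z: go to q, push YZ → (q, zxyyyy, YZ)
  read z, top Y: go to q, push BY → (q, xyyyy, BYZ)
  read x, top B: go to r, push YB → (r, yyyy, YBYZ)
  read y, top Y: go to r, push ε → (r, yyy, BYZ)
  ε-move, top B: go to p, push Y → (p, yyy, YYZ)
  read y, top Y: go to r, push ε → (r, yy, YZ)
  read y, top Y: go to r, push ε → (r, y, Z)
  read y, top Z: go to r, push Z → (r, ε, Z)
All input consumed in state r with stack Z.

Z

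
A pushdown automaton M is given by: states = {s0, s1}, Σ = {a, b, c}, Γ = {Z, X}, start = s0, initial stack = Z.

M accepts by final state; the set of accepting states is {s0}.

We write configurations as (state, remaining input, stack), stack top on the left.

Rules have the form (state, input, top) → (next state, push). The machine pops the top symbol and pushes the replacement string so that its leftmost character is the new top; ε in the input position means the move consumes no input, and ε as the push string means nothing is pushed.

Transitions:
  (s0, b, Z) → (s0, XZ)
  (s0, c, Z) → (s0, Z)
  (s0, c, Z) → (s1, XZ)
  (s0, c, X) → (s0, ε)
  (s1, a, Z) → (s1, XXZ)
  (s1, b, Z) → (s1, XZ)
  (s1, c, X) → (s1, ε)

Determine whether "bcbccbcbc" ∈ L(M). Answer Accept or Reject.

Accept

One accepting computation: (s0, bcbccbcbc, Z) ⊢ (s0, cbccbcbc, XZ) ⊢ (s0, bccbcbc, Z) ⊢ (s0, ccbcbc, XZ) ⊢ (s0, cbcbc, Z) ⊢ (s0, bcbc, Z) ⊢ (s0, cbc, XZ) ⊢ (s0, bc, Z) ⊢ (s0, c, XZ) ⊢ (s0, ε, Z)
All input consumed and state s0 ∈ F.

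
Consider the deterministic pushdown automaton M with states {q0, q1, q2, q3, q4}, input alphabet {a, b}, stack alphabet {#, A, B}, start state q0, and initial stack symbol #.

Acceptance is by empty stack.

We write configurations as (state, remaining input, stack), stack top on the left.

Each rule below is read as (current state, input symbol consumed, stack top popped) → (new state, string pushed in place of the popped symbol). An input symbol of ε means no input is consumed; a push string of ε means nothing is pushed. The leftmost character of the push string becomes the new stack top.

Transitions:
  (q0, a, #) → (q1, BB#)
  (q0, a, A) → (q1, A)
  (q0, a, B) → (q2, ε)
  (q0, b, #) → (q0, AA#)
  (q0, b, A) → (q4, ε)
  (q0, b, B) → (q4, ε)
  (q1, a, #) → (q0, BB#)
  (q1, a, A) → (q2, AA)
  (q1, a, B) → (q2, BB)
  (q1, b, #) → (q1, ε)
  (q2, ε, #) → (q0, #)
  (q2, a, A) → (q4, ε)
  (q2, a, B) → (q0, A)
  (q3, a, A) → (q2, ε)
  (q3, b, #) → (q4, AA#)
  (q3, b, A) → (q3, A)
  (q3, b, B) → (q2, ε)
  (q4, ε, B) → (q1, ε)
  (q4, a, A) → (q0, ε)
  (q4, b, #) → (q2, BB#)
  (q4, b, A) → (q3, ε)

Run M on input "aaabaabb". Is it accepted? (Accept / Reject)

(q0, aaabaabb, #)
  read a, top #: go to q1, push BB# → (q1, aabaabb, BB#)
  read a, top B: go to q2, push BB → (q2, abaabb, BBB#)
  read a, top B: go to q0, push A → (q0, baabb, ABB#)
  read b, top A: go to q4, push ε → (q4, aabb, BB#)
  ε-move, top B: go to q1, push ε → (q1, aabb, B#)
  read a, top B: go to q2, push BB → (q2, abb, BB#)
  read a, top B: go to q0, push A → (q0, bb, AB#)
  read b, top A: go to q4, push ε → (q4, b, B#)
  ε-move, top B: go to q1, push ε → (q1, b, #)
  read b, top #: go to q1, push ε → (q1, ε, ε)
All input consumed and the stack is empty.

Accept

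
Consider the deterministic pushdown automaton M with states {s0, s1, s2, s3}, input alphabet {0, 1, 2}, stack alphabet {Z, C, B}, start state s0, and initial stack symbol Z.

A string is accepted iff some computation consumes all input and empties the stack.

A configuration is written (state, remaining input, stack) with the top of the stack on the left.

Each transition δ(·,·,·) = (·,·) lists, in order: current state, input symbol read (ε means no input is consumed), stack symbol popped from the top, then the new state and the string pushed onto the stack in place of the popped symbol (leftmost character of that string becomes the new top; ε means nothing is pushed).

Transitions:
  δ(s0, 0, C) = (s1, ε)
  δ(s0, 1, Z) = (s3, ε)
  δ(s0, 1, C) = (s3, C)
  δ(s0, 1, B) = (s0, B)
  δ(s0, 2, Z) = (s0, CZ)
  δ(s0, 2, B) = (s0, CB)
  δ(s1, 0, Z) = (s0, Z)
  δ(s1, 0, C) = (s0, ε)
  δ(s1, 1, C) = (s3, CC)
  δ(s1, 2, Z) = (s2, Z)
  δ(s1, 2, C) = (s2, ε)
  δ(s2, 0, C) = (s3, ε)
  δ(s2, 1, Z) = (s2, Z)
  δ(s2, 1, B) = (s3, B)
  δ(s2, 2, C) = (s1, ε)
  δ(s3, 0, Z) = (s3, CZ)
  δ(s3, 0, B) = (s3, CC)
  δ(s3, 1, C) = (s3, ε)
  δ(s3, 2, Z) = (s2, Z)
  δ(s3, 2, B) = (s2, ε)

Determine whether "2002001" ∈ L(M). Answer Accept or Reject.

(s0, 2002001, Z)
  read 2, top Z: go to s0, push CZ → (s0, 002001, CZ)
  read 0, top C: go to s1, push ε → (s1, 02001, Z)
  read 0, top Z: go to s0, push Z → (s0, 2001, Z)
  read 2, top Z: go to s0, push CZ → (s0, 001, CZ)
  read 0, top C: go to s1, push ε → (s1, 01, Z)
  read 0, top Z: go to s0, push Z → (s0, 1, Z)
  read 1, top Z: go to s3, push ε → (s3, ε, ε)
All input consumed and the stack is empty.

Accept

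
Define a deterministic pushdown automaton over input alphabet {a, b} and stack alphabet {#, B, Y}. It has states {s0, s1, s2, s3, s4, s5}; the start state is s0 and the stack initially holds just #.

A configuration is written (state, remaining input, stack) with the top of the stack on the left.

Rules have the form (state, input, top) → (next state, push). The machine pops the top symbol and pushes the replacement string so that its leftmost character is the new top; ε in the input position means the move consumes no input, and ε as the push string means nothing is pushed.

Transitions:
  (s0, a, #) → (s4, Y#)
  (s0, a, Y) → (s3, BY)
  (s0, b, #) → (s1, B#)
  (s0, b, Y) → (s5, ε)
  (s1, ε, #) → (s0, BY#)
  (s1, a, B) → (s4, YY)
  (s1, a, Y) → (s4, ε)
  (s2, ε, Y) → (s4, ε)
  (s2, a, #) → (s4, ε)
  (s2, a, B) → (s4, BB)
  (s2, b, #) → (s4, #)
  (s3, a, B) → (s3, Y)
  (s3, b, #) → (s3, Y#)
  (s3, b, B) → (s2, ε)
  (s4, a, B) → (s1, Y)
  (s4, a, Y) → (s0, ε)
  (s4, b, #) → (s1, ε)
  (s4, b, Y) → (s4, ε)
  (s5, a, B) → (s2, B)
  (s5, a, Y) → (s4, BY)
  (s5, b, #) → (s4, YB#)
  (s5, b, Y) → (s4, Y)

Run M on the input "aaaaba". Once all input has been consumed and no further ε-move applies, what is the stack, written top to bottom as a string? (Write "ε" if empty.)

(s0, aaaaba, #) ⊢ (s4, aaaba, Y#) ⊢ (s0, aaba, #) ⊢ (s4, aba, Y#) ⊢ (s0, ba, #) ⊢ (s1, a, B#) ⊢ (s4, ε, YY#)
All input consumed in state s4 with stack YY#.

YY#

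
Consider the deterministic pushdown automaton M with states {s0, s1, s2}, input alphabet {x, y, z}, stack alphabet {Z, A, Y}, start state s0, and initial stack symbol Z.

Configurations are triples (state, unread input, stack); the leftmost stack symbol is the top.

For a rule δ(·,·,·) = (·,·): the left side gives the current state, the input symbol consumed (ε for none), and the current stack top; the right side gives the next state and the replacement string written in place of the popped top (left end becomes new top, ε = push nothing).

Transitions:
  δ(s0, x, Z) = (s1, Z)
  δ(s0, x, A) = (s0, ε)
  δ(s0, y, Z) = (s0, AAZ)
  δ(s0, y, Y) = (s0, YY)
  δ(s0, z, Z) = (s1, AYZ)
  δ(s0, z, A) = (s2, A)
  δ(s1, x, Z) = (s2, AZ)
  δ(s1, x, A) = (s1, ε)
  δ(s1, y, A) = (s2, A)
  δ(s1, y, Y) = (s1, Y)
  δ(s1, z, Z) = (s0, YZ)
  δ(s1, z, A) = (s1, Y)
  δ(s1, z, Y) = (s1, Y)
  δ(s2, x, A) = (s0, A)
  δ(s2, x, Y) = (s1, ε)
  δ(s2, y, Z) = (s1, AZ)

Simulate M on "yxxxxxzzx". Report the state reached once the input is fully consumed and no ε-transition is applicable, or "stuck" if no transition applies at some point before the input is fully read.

stuck

(s0, yxxxxxzzx, Z)
  read y, top Z: go to s0, push AAZ → (s0, xxxxxzzx, AAZ)
  read x, top A: go to s0, push ε → (s0, xxxxzzx, AZ)
  read x, top A: go to s0, push ε → (s0, xxxzzx, Z)
  read x, top Z: go to s1, push Z → (s1, xxzzx, Z)
  read x, top Z: go to s2, push AZ → (s2, xzzx, AZ)
  read x, top A: go to s0, push A → (s0, zzx, AZ)
  read z, top A: go to s2, push A → (s2, zx, AZ)
No transition for (s2, z, top A); M blocks with input zx remaining.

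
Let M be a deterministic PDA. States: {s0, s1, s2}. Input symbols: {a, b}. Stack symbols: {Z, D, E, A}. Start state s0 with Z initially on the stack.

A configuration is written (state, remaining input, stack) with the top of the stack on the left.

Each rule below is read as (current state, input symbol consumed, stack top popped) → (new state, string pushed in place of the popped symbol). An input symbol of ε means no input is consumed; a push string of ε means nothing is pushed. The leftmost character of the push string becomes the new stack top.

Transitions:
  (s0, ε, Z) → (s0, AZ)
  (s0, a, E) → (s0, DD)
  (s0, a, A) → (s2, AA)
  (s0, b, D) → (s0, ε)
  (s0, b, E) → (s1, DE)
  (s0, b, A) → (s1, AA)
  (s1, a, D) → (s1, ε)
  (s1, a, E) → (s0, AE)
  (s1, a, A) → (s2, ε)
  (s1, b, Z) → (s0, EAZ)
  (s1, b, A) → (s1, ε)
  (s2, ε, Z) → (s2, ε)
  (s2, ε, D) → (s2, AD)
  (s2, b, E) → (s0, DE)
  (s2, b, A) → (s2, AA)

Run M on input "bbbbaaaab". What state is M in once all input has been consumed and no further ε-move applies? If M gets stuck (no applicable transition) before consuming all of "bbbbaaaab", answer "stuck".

stuck

(s0, bbbbaaaab, Z)
  ε-move, top Z: go to s0, push AZ → (s0, bbbbaaaab, AZ)
  read b, top A: go to s1, push AA → (s1, bbbaaaab, AAZ)
  read b, top A: go to s1, push ε → (s1, bbaaaab, AZ)
  read b, top A: go to s1, push ε → (s1, baaaab, Z)
  read b, top Z: go to s0, push EAZ → (s0, aaaab, EAZ)
  read a, top E: go to s0, push DD → (s0, aaab, DDAZ)
No transition for (s0, a, top D); M blocks with input aaab remaining.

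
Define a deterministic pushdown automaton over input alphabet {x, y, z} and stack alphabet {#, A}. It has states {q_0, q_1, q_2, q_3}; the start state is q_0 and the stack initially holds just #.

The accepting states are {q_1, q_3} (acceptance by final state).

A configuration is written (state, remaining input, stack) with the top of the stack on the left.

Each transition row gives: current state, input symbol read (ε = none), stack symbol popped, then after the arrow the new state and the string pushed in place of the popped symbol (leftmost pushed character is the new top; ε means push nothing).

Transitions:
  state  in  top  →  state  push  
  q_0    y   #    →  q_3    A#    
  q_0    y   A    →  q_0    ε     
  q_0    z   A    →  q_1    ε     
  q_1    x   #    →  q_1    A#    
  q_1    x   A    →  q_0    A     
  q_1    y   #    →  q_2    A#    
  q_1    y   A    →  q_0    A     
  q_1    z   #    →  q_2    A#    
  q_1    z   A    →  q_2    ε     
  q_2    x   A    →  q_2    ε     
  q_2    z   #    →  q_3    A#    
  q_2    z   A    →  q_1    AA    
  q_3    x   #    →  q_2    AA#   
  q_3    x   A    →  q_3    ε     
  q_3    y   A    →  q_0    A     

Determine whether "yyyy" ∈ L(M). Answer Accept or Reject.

(q_0, yyyy, #) ⊢ (q_3, yyy, A#) ⊢ (q_0, yy, A#) ⊢ (q_0, y, #) ⊢ (q_3, ε, A#)
All input consumed; state q_3 ∈ F.

Accept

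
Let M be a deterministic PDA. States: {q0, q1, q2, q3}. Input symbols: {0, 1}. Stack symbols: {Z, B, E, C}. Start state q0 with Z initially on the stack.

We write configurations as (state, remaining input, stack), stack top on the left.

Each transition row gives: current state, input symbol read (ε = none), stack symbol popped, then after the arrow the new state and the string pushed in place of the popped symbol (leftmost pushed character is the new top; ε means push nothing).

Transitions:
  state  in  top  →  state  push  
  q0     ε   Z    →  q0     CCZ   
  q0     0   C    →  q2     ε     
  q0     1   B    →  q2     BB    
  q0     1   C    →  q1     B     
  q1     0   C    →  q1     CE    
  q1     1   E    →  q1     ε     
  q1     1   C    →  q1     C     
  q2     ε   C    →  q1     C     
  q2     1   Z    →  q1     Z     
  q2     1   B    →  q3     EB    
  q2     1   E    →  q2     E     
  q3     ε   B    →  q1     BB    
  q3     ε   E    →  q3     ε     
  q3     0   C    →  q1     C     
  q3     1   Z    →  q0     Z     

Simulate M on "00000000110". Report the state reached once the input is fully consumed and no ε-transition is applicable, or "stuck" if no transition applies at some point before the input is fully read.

q1

(q0, 00000000110, Z) ⊢ (q0, 00000000110, CCZ) ⊢ (q2, 0000000110, CZ) ⊢ (q1, 0000000110, CZ) ⊢ (q1, 000000110, CEZ) ⊢ (q1, 00000110, CEEZ) ⊢ (q1, 0000110, CEEEZ) ⊢ (q1, 000110, CEEEEZ) ⊢ (q1, 00110, CEEEEEZ) ⊢ (q1, 0110, CEEEEEEZ) ⊢ (q1, 110, CEEEEEEEZ) ⊢ (q1, 10, CEEEEEEEZ) ⊢ (q1, 0, CEEEEEEEZ) ⊢ (q1, ε, CEEEEEEEEZ)
All input consumed; M is in state q1.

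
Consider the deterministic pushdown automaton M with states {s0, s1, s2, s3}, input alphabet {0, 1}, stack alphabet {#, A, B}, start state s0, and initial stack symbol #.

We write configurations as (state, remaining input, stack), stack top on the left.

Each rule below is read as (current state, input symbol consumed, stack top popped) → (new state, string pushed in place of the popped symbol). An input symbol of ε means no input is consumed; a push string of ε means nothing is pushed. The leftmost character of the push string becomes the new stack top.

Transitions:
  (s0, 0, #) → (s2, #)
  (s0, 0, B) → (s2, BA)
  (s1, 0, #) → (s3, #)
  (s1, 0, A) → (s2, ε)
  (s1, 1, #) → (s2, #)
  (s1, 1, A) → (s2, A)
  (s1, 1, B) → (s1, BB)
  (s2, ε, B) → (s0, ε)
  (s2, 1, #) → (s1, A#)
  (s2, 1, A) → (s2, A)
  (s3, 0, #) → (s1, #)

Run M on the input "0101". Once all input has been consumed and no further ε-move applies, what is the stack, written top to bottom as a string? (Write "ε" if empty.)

A#

(s0, 0101, #) ⊢ (s2, 101, #) ⊢ (s1, 01, A#) ⊢ (s2, 1, #) ⊢ (s1, ε, A#)
All input consumed in state s1 with stack A#.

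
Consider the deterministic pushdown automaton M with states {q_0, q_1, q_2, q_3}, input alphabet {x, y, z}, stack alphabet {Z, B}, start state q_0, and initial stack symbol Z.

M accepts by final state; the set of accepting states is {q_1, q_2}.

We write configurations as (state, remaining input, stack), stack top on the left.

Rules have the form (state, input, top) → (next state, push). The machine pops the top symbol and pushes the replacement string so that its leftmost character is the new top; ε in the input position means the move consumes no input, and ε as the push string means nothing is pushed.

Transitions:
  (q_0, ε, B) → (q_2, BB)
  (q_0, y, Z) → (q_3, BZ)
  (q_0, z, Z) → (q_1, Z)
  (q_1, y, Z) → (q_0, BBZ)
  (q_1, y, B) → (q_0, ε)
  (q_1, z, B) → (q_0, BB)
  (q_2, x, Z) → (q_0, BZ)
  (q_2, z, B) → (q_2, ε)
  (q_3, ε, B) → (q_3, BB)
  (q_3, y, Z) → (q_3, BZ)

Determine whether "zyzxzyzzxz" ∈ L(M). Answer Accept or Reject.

(q_0, zyzxzyzzxz, Z) ⊢ (q_1, yzxzyzzxz, Z) ⊢ (q_0, zxzyzzxz, BBZ) ⊢ (q_2, zxzyzzxz, BBBZ) ⊢ (q_2, xzyzzxz, BBZ)
No transition applies at (q_2, xzyzzxz, BBZ); input not fully consumed.

Reject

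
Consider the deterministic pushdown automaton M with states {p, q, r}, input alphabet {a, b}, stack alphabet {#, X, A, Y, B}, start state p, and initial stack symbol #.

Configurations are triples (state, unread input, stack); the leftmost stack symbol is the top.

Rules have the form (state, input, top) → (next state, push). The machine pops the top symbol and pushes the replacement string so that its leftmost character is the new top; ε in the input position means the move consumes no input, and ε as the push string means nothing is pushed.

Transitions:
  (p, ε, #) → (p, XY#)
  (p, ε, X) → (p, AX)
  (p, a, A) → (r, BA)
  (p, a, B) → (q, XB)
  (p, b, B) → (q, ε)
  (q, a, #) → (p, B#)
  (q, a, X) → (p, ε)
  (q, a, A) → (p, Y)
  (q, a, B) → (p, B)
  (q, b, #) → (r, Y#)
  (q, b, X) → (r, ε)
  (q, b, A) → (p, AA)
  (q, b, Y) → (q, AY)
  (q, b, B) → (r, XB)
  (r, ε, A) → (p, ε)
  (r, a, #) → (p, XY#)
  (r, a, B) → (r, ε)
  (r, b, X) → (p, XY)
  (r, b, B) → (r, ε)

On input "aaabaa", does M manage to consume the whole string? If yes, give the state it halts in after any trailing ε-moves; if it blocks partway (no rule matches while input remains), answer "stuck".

(p, aaabaa, #)
  ε-move, top #: go to p, push XY# → (p, aaabaa, XY#)
  ε-move, top X: go to p, push AX → (p, aaabaa, AXY#)
  read a, top A: go to r, push BA → (r, aabaa, BAXY#)
  read a, top B: go to r, push ε → (r, abaa, AXY#)
  ε-move, top A: go to p, push ε → (p, abaa, XY#)
  ε-move, top X: go to p, push AX → (p, abaa, AXY#)
  read a, top A: go to r, push BA → (r, baa, BAXY#)
  read b, top B: go to r, push ε → (r, aa, AXY#)
  ε-move, top A: go to p, push ε → (p, aa, XY#)
  ε-move, top X: go to p, push AX → (p, aa, AXY#)
  read a, top A: go to r, push BA → (r, a, BAXY#)
  read a, top B: go to r, push ε → (r, ε, AXY#)
  ε-move, top A: go to p, push ε → (p, ε, XY#)
  ε-move, top X: go to p, push AX → (p, ε, AXY#)
All input consumed; M is in state p.

p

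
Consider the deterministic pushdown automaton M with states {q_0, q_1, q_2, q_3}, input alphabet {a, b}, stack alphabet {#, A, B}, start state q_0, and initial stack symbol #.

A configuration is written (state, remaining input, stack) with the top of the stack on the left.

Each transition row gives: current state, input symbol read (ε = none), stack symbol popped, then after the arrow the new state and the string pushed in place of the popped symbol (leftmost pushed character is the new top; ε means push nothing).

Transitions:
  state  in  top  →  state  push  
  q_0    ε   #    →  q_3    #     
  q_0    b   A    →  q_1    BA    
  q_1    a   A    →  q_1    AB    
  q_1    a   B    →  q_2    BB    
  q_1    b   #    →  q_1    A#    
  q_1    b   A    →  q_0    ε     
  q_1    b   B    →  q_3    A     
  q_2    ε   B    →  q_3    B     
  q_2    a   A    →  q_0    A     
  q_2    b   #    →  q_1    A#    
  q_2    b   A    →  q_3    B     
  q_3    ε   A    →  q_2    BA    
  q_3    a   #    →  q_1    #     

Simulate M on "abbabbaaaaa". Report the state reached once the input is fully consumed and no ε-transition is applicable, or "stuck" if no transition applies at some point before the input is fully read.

(q_0, abbabbaaaaa, #) ⊢ (q_3, abbabbaaaaa, #) ⊢ (q_1, bbabbaaaaa, #) ⊢ (q_1, babbaaaaa, A#) ⊢ (q_0, abbaaaaa, #) ⊢ (q_3, abbaaaaa, #) ⊢ (q_1, bbaaaaa, #) ⊢ (q_1, baaaaa, A#) ⊢ (q_0, aaaaa, #) ⊢ (q_3, aaaaa, #) ⊢ (q_1, aaaa, #)
No transition for (q_1, a, top #); M blocks with input aaaa remaining.

stuck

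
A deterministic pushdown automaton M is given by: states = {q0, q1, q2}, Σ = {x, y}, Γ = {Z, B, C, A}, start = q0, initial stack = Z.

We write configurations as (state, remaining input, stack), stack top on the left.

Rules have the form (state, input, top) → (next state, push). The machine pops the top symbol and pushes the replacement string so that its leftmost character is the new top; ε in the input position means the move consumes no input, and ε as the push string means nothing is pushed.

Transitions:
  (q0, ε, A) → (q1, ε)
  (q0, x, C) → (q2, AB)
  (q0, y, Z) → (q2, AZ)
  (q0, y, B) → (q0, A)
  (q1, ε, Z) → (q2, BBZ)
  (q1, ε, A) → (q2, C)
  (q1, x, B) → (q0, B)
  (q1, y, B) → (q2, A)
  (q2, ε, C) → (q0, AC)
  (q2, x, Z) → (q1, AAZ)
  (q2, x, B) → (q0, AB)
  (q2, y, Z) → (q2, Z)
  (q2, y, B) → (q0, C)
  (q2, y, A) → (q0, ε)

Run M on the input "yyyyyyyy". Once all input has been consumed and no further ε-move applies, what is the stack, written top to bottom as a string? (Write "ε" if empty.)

(q0, yyyyyyyy, Z)
  read y, top Z: go to q2, push AZ → (q2, yyyyyyy, AZ)
  read y, top A: go to q0, push ε → (q0, yyyyyy, Z)
  read y, top Z: go to q2, push AZ → (q2, yyyyy, AZ)
  read y, top A: go to q0, push ε → (q0, yyyy, Z)
  read y, top Z: go to q2, push AZ → (q2, yyy, AZ)
  read y, top A: go to q0, push ε → (q0, yy, Z)
  read y, top Z: go to q2, push AZ → (q2, y, AZ)
  read y, top A: go to q0, push ε → (q0, ε, Z)
All input consumed in state q0 with stack Z.

Z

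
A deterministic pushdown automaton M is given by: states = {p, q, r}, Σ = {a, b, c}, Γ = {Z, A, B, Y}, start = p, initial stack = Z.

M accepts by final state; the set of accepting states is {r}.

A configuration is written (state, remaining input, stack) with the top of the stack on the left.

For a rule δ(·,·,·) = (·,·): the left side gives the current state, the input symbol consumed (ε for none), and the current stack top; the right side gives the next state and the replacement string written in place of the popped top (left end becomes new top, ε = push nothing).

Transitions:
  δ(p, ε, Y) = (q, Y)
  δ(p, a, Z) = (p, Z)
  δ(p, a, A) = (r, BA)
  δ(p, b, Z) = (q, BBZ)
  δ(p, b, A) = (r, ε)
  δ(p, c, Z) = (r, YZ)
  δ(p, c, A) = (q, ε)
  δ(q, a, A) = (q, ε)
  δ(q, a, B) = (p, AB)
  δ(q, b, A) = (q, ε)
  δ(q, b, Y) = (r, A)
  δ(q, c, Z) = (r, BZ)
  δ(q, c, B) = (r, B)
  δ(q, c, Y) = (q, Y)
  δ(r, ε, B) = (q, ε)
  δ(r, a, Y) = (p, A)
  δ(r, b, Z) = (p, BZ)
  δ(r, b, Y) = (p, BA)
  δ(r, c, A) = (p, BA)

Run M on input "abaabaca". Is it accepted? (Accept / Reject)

(p, abaabaca, Z)
  read a, top Z: go to p, push Z → (p, baabaca, Z)
  read b, top Z: go to q, push BBZ → (q, aabaca, BBZ)
  read a, top B: go to p, push AB → (p, abaca, ABBZ)
  read a, top A: go to r, push BA → (r, baca, BABBZ)
  ε-move, top B: go to q, push ε → (q, baca, ABBZ)
  read b, top A: go to q, push ε → (q, aca, BBZ)
  read a, top B: go to p, push AB → (p, ca, ABBZ)
  read c, top A: go to q, push ε → (q, a, BBZ)
  read a, top B: go to p, push AB → (p, ε, ABBZ)
All input consumed; state p ∉ F and no further ε-move applies.

Reject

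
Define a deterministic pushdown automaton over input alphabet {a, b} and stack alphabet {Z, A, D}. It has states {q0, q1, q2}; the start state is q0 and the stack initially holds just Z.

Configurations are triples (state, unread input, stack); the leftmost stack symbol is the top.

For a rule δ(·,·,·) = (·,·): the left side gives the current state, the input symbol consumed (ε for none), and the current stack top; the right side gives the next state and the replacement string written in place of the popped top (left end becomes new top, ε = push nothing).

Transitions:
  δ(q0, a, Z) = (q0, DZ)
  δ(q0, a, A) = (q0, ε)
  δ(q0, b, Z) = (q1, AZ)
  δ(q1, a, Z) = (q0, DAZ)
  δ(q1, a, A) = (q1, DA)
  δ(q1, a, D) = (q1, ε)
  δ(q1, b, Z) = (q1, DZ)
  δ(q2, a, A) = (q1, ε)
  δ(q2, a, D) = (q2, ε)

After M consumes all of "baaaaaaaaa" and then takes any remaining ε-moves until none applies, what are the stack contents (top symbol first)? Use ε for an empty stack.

DAZ

(q0, baaaaaaaaa, Z)
  read b, top Z: go to q1, push AZ → (q1, aaaaaaaaa, AZ)
  read a, top A: go to q1, push DA → (q1, aaaaaaaa, DAZ)
  read a, top D: go to q1, push ε → (q1, aaaaaaa, AZ)
  read a, top A: go to q1, push DA → (q1, aaaaaa, DAZ)
  read a, top D: go to q1, push ε → (q1, aaaaa, AZ)
  read a, top A: go to q1, push DA → (q1, aaaa, DAZ)
  read a, top D: go to q1, push ε → (q1, aaa, AZ)
  read a, top A: go to q1, push DA → (q1, aa, DAZ)
  read a, top D: go to q1, push ε → (q1, a, AZ)
  read a, top A: go to q1, push DA → (q1, ε, DAZ)
All input consumed in state q1 with stack DAZ.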